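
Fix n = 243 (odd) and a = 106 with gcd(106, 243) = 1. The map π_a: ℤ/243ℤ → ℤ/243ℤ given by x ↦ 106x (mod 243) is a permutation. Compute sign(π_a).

Start at x=241: 241 → 31 → 127 → 97 → 76 → 37 → 34 → … (one orbit).
Cycle lengths of π_106 on ℤ/243ℤ: [81, 81, 27, 27, 9, 9, 3, 3, 1, 1, 1]; 11 cycles in total.
243 − 11 = 232 transpositions; sign(π) = (−1)^232 = +1.

+1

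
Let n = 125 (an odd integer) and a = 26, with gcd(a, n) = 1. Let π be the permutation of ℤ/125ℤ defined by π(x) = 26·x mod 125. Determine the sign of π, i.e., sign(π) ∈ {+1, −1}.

+1

Start at x=51: 51 → 76 → 101 → 1 → 26 → 51 (one orbit).
Cycle lengths of π_26 on ℤ/125ℤ: [5, 5, 5, 5, 5, 5, 5, 5, 5, 5, 5, 5, 5, 5, 5, 5, 5, 5, 5, 5, 1, 1, 1, 1, 1, 1, 1, 1, 1, 1, 1, 1, 1, 1, 1, 1, 1, 1, 1, 1, 1, 1, 1, 1, 1]; 45 cycles in total.
n − c = 125 − 45 = 80; sign = (−1)^80 = +1.
(26|125)_J = +1 (Zolotarev's lemma cross-check).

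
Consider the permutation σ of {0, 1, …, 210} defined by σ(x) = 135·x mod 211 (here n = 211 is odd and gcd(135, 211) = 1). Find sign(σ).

Trace 28: π^k(28) = [28, 193, 102, 55, 40, 125, 206] for k=0..6.
Cycle lengths of π_135 on ℤ/211ℤ: [70, 70, 70, 1]; 4 cycles in total.
Σ(ℓ_i−1) = 211−4 = 207; sign = (−1)^207 = -1.

-1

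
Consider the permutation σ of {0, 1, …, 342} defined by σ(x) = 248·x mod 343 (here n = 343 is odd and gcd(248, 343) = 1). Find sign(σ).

-1

Orbit of 335 under x↦248x: [335, 74, 173, 29, 332, 16, 195]… (length divides ord_343(248)).
π_248 has 4 disjoint cycles with lengths [294, 42, 6, 1] on {0,…,342}.
4 cycles on 343: each ℓ→(−1)^(ℓ−1), product (−1)^339 = -1.
Check: (248/343) = -1 by Zolotarev.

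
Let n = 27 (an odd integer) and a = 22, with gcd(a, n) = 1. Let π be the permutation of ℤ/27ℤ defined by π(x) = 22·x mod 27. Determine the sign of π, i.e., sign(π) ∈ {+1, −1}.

+1

Orbit of 7 under x↦22x: [7, 19, 13, 16, 1, 22, 25]… (length divides ord_27(22)).
Decompose π into cycles: lengths [9, 9, 3, 3, 1, 1, 1] (7 cycles, including the fixed point 0).
With 7 cycles on 27 points, sign = (−1)^{27−7} = +1.
The Jacobi symbol (22|27) = +1 (Zolotarev) agrees.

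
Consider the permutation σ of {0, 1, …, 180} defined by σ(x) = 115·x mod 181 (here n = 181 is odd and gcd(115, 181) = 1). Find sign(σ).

Start at x=128: 128 → 59 → 88 → 165 → 151 → 170 → 2 → … (one orbit).
Cycle lengths of π_115 on ℤ/181ℤ: [180, 1]; 2 cycles in total.
2 cycles on 181: each ℓ→(−1)^(ℓ−1), product (−1)^179 = -1.

-1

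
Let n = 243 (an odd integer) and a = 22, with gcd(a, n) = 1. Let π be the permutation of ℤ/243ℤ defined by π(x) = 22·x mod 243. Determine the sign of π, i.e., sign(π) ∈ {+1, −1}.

Start at x=67: 67 → 16 → 109 → 211 → 25 → 64 → 193 → … (one orbit).
π_22 has 11 disjoint cycles with lengths [81, 81, 27, 27, 9, 9, 3, 3, 1, 1, 1] on {0,…,242}.
sign(π) = (−1)^{n − #cycles} = (−1)^{243−11} = (−1)^232 = +1.
(22|243)_J = +1 (Zolotarev's lemma cross-check).

+1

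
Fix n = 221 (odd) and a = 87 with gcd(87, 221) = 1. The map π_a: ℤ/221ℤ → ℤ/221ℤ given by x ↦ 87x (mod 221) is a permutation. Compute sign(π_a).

+1

Trace 118: π^k(118) = [118, 100, 81, 196, 35, 172, 157] for k=0..6.
Decompose π into cycles: lengths [24, 24, 24, 24, 24, 24, 24, 24, 8, 8, 3, 3, 3, 3, 1] (15 cycles, including the fixed point 0).
n − c = 221 − 15 = 206; sign = (−1)^206 = +1.
Via Zolotarev, sign(π_{87}) = (87|221) = +1.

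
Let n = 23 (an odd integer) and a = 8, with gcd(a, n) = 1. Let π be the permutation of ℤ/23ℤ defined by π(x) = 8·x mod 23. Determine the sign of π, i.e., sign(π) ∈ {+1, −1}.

Orbit of 4 under x↦8x: [4, 9, 3, 1, 8, 18, 6]… (length divides ord_23(8)).
Cycle lengths of π_8 on ℤ/23ℤ: [11, 11, 1]; 3 cycles in total.
23 − 3 = 20 transpositions; sign(π) = (−1)^20 = +1.

+1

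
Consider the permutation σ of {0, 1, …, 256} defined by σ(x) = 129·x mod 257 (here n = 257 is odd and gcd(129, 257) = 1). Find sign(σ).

+1

Orbit of 2 under x↦129x: [2, 1, 129, 193, 225, 241, 249]… (length divides ord_257(129)).
The orbit structure of x ↦ 129x mod 257: 17 orbits of sizes [16, 16, 16, 16, 16, 16, 16, 16, 16, 16, 16, 16, 16, 16, 16, 16, 1].
257 − 17 = 240 transpositions; sign(π) = (−1)^240 = +1.
The Jacobi symbol (129|257) = +1 (Zolotarev) agrees.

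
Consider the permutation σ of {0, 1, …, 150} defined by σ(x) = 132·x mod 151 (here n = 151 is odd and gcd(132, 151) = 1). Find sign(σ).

-1

Trace 1: π^k(1) = [1, 132, 59, 87, 8, 150, 19] for k=0..6.
Decompose π into cycles: lengths [10, 10, 10, 10, 10, 10, 10, 10, 10, 10, 10, 10, 10, 10, 10, 1] (16 cycles, including the fixed point 0).
16 cycles on 151: each ℓ→(−1)^(ℓ−1), product (−1)^135 = -1.
The Jacobi symbol (132|151) = -1 (Zolotarev) agrees.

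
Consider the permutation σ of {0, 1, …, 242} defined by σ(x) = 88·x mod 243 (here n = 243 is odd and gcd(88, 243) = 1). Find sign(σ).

+1

Orbit of 190 under x↦88x: [190, 196, 238, 46, 160, 229, 226]… (length divides ord_243(88)).
π_88 has 11 disjoint cycles with lengths [81, 81, 27, 27, 9, 9, 3, 3, 1, 1, 1] on {0,…,242}.
With 11 cycles on 243 points, sign = (−1)^{243−11} = +1.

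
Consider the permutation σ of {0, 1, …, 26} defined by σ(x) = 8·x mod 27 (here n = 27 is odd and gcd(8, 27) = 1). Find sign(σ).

-1

Trace 26: π^k(26) = [26, 19, 17, 1, 8, 10] for k=0..5.
Decompose π into cycles: lengths [6, 6, 6, 2, 2, 2, 2, 1] (8 cycles, including the fixed point 0).
27 − 8 = 19 transpositions; sign(π) = (−1)^19 = -1.
Via Zolotarev, sign(π_{8}) = (8|27) = -1.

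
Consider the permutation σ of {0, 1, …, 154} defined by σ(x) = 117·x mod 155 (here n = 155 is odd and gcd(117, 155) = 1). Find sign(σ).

Trace 88: π^k(88) = [88, 66, 127, 134, 23, 56, 42] for k=0..6.
The orbit structure of x ↦ 117x mod 155: 5 orbits of sizes [60, 60, 30, 4, 1].
With 5 cycles on 155 points, sign = (−1)^{155−5} = +1.
Via Zolotarev, sign(π_{117}) = (117|155) = +1.

+1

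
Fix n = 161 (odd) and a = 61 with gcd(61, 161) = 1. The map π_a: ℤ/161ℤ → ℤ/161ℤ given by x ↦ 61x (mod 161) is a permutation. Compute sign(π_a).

Orbit of 76 under x↦61x: [76, 128, 80, 50, 152, 95, 160]… (length divides ord_161(61)).
Decompose π into cycles: lengths [66, 66, 22, 6, 1] (5 cycles, including the fixed point 0).
5 cycles on 161: each ℓ→(−1)^(ℓ−1), product (−1)^156 = +1.
Check: (61/161) = +1 by Zolotarev.

+1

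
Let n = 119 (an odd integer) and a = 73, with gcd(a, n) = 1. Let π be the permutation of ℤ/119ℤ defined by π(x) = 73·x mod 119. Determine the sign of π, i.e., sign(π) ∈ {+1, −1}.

+1

Trace 45: π^k(45) = [45, 72, 20, 32, 75, 1, 73] for k=0..6.
Decompose π into cycles: lengths [48, 48, 16, 6, 1] (5 cycles, including the fixed point 0).
n − c = 119 − 5 = 114; sign = (−1)^114 = +1.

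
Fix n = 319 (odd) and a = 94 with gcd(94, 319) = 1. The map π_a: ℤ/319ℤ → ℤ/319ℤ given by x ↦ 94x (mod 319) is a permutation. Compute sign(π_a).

Trace 25: π^k(25) = [25, 117, 152, 252, 82, 52, 103] for k=0..6.
π_94 has 10 disjoint cycles with lengths [70, 70, 70, 70, 10, 7, 7, 7, 7, 1] on {0,…,318}.
319 − 10 = 309 transpositions; sign(π) = (−1)^309 = -1.

-1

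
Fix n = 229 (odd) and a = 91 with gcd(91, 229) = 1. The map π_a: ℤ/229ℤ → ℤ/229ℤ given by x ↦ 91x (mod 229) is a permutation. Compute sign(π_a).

Trace 94: π^k(94) = [94, 81, 43, 20, 217, 53, 14] for k=0..6.
Cycle lengths of π_91 on ℤ/229ℤ: [57, 57, 57, 57, 1]; 5 cycles in total.
sign(π) = (−1)^{n − #cycles} = (−1)^{229−5} = (−1)^224 = +1.

+1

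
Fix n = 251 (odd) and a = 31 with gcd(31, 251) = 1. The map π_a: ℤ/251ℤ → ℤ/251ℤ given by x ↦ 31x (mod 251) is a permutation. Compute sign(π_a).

Trace 192: π^k(192) = [192, 179, 27, 84, 94, 153, 225] for k=0..6.
Cycle type of π: 125×2 + 1; total 3 cycles.
n − c = 251 − 3 = 248; sign = (−1)^248 = +1.
(31|251)_J = +1 (Zolotarev's lemma cross-check).

+1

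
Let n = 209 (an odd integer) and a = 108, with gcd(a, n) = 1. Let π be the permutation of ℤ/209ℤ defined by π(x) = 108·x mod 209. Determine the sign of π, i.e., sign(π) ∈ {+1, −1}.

-1

Orbit of 192 under x↦108x: [192, 45, 53, 81, 179, 104, 155]… (length divides ord_209(108)).
Decompose π into cycles: lengths [90, 90, 18, 5, 5, 1] (6 cycles, including the fixed point 0).
With 6 cycles on 209 points, sign = (−1)^{209−6} = -1.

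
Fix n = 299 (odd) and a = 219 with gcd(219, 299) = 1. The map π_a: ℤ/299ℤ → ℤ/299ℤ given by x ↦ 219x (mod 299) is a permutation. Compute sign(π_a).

Trace 82: π^k(82) = [82, 18, 55, 85, 77, 119, 48] for k=0..6.
The orbit structure of x ↦ 219x mod 299: 6 orbits of sizes [132, 132, 12, 11, 11, 1].
n − c = 299 − 6 = 293; sign = (−1)^293 = -1.

-1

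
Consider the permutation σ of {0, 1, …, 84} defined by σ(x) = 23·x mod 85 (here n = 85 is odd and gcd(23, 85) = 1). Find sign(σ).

Orbit of 58 under x↦23x: [58, 59, 82, 16, 28, 49, 22]… (length divides ord_85(23)).
The orbit structure of x ↦ 23x mod 85: 7 orbits of sizes [16, 16, 16, 16, 16, 4, 1].
85 − 7 = 78 transpositions; sign(π) = (−1)^78 = +1.
(23|85)_J = +1 (Zolotarev's lemma cross-check).

+1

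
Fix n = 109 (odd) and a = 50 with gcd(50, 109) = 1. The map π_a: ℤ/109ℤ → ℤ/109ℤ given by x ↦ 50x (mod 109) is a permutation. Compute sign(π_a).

Start at x=51: 51 → 43 → 79 → 26 → 101 → 36 → 56 → … (one orbit).
Cycle lengths of π_50 on ℤ/109ℤ: [108, 1]; 2 cycles in total.
n − c = 109 − 2 = 107; sign = (−1)^107 = -1.
Zolotarev: (50|109) = -1, matching the cycle-count sign.

-1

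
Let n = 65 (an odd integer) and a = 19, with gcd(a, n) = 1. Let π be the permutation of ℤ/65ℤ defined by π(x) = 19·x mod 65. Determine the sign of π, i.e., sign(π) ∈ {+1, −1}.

-1

Orbit of 24 under x↦19x: [24, 1, 19, 36, 34, 61, 54]… (length divides ord_65(19)).
The orbit structure of x ↦ 19x mod 65: 8 orbits of sizes [12, 12, 12, 12, 12, 2, 2, 1].
Σ(ℓ_i−1) = 65−8 = 57; sign = (−1)^57 = -1.
Via Zolotarev, sign(π_{19}) = (19|65) = -1.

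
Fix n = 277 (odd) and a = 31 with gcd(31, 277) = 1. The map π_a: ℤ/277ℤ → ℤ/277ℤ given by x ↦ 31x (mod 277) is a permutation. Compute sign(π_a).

Orbit of 242 under x↦31x: [242, 23, 159, 220, 172, 69, 200]… (length divides ord_277(31)).
Cycle lengths of π_31 on ℤ/277ℤ: [276, 1]; 2 cycles in total.
n − c = 277 − 2 = 275; sign = (−1)^275 = -1.

-1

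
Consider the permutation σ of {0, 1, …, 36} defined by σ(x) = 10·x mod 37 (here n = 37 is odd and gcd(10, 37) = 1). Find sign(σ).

+1

Trace 10: π^k(10) = [10, 26, 1] for k=0..2.
Cycle type of π: 3×12 + 1; total 13 cycles.
Σ(ℓ_i−1) = 37−13 = 24; sign = (−1)^24 = +1.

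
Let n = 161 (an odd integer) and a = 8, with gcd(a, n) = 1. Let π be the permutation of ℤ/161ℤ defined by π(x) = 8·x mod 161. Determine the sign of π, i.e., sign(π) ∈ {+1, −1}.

+1

Trace 127: π^k(127) = [127, 50, 78, 141, 1, 8, 64] for k=0..6.
The orbit structure of x ↦ 8x mod 161: 21 orbits of sizes [11, 11, 11, 11, 11, 11, 11, 11, 11, 11, 11, 11, 11, 11, 1, 1, 1, 1, 1, 1, 1].
21 cycles on 161: each ℓ→(−1)^(ℓ−1), product (−1)^140 = +1.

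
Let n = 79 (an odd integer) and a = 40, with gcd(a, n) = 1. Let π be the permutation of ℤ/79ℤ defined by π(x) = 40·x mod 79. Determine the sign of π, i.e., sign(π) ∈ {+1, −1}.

Orbit of 55 under x↦40x: [55, 67, 73, 76, 38, 19, 49]… (length divides ord_79(40)).
Cycle lengths of π_40 on ℤ/79ℤ: [39, 39, 1]; 3 cycles in total.
3 cycles on 79: each ℓ→(−1)^(ℓ−1), product (−1)^76 = +1.

+1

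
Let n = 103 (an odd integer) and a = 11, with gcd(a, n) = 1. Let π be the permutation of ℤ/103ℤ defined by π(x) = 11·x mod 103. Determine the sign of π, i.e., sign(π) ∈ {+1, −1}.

-1

Start at x=26: 26 → 80 → 56 → 101 → 81 → 67 → 16 → … (one orbit).
Cycle lengths of π_11 on ℤ/103ℤ: [102, 1]; 2 cycles in total.
With 2 cycles on 103 points, sign = (−1)^{103−2} = -1.
(11|103)_J = -1 (Zolotarev's lemma cross-check).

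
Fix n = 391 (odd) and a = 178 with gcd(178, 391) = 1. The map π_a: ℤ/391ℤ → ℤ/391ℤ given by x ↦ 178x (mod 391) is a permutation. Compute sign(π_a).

Trace 220: π^k(220) = [220, 60, 123, 389, 35, 365, 64] for k=0..6.
Decompose π into cycles: lengths [88, 88, 88, 88, 22, 8, 8, 1] (8 cycles, including the fixed point 0).
Σ(ℓ_i−1) = 391−8 = 383; sign = (−1)^383 = -1.

-1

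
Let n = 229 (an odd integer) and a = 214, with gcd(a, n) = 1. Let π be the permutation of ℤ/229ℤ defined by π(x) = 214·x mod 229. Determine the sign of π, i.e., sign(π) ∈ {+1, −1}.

Start at x=225: 225 → 60 → 16 → 218 → 165 → 44 → 27 → … (one orbit).
π_214 has 13 disjoint cycles with lengths [19, 19, 19, 19, 19, 19, 19, 19, 19, 19, 19, 19, 1] on {0,…,228}.
Σ(ℓ_i−1) = 229−13 = 216; sign = (−1)^216 = +1.

+1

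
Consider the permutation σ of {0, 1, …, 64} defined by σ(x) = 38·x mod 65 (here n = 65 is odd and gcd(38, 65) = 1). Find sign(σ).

Orbit of 38 under x↦38x: [38, 14, 12, 1]… (length divides ord_65(38)).
π_38 has 20 disjoint cycles with lengths [4, 4, 4, 4, 4, 4, 4, 4, 4, 4, 4, 4, 4, 2, 2, 2, 2, 2, 2, 1] on {0,…,64}.
65 − 20 = 45 transpositions; sign(π) = (−1)^45 = -1.
(38|65)_J = -1 (Zolotarev's lemma cross-check).

-1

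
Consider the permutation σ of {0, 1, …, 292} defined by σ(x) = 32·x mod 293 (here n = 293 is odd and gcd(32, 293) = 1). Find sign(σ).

-1

Trace 193: π^k(193) = [193, 23, 150, 112, 68, 125, 191] for k=0..6.
Decompose π into cycles: lengths [292, 1] (2 cycles, including the fixed point 0).
293 − 2 = 291 transpositions; sign(π) = (−1)^291 = -1.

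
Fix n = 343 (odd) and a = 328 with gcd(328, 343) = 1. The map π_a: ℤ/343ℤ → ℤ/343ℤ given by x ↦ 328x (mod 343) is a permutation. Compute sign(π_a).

Orbit of 148 under x↦328x: [148, 181, 29, 251, 8, 223, 85]… (length divides ord_343(328)).
Cycle type of π: 98×3 + 14×3 + 2×3 + 1; total 10 cycles.
Σ(ℓ_i−1) = 343−10 = 333; sign = (−1)^333 = -1.
Zolotarev: (328|343) = -1, matching the cycle-count sign.

-1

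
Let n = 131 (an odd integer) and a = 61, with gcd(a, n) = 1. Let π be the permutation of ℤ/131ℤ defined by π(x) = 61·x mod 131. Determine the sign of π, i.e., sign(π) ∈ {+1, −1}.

Start at x=1: 1 → 61 → 53 → 89 → 58 → 1 (one orbit).
Cycle type of π: 5×26 + 1; total 27 cycles.
With 27 cycles on 131 points, sign = (−1)^{131−27} = +1.
The Jacobi symbol (61|131) = +1 (Zolotarev) agrees.

+1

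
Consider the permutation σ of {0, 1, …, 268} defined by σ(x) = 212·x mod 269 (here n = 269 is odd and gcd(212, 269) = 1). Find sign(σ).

Trace 120: π^k(120) = [120, 154, 99, 6, 196, 126, 81] for k=0..6.
Cycle type of π: 134×2 + 1; total 3 cycles.
Σ(ℓ_i−1) = 269−3 = 266; sign = (−1)^266 = +1.

+1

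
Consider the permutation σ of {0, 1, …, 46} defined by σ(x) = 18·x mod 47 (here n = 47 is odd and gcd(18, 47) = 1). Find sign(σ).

Start at x=16: 16 → 6 → 14 → 17 → 24 → 9 → 21 → … (one orbit).
Cycle lengths of π_18 on ℤ/47ℤ: [23, 23, 1]; 3 cycles in total.
47 − 3 = 44 transpositions; sign(π) = (−1)^44 = +1.
Zolotarev: (18|47) = +1, matching the cycle-count sign.

+1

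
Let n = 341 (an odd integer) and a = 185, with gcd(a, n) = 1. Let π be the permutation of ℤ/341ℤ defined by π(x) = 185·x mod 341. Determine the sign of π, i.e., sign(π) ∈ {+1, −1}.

-1

Orbit of 311 under x↦185x: [311, 247, 1, 185, 125, 278, 280]… (length divides ord_341(185)).
The orbit structure of x ↦ 185x mod 341: 48 orbits of sizes [10, 10, 10, 10, 10, 10, 10, 10, 10, 10, 10, 10, 10, 10, 10, 10, 10, 10, 10, 10, 10, 10, 10, 10, 10, 10, 10, 10, 10, 10, 5, 5, 2, 2, 2, 2, 2, 2, 2, 2, 2, 2, 2, 2, 2, 2, 2, 1].
With 48 cycles on 341 points, sign = (−1)^{341−48} = -1.
Via Zolotarev, sign(π_{185}) = (185|341) = -1.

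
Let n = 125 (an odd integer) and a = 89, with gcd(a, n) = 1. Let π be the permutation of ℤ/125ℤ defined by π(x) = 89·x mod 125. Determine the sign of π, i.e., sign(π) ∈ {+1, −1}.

Trace 21: π^k(21) = [21, 119, 91, 99, 61, 54, 56] for k=0..6.
The orbit structure of x ↦ 89x mod 125: 7 orbits of sizes [50, 50, 10, 10, 2, 2, 1].
n − c = 125 − 7 = 118; sign = (−1)^118 = +1.

+1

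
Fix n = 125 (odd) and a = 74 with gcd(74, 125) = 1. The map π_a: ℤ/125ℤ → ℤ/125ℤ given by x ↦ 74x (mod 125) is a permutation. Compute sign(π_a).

Start at x=26: 26 → 49 → 1 → 74 → 101 → 99 → 76 → … (one orbit).
Cycle type of π: 10×10 + 2×12 + 1; total 23 cycles.
125 − 23 = 102 transpositions; sign(π) = (−1)^102 = +1.

+1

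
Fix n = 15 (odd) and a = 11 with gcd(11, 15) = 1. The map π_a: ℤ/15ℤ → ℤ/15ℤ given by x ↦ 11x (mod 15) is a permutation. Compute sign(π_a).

Start at x=11: 11 → 1 → 11 (one orbit).
Cycle type of π: 2×5 + 1×5; total 10 cycles.
sign(π) = (−1)^{n − #cycles} = (−1)^{15−10} = (−1)^5 = -1.

-1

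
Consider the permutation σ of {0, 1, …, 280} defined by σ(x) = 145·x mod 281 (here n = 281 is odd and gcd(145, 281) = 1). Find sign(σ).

+1

Start at x=212: 212 → 111 → 78 → 70 → 34 → 153 → 267 → … (one orbit).
Decompose π into cycles: lengths [140, 140, 1] (3 cycles, including the fixed point 0).
3 cycles on 281: each ℓ→(−1)^(ℓ−1), product (−1)^278 = +1.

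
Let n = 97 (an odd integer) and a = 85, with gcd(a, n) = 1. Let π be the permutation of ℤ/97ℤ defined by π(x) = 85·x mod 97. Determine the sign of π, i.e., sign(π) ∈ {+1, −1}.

+1

Start at x=70: 70 → 33 → 89 → 96 → 12 → 50 → 79 → … (one orbit).
7 cycles of lengths [16, 16, 16, 16, 16, 16, 1].
7 cycles on 97: each ℓ→(−1)^(ℓ−1), product (−1)^90 = +1.
Zolotarev: (85|97) = +1, matching the cycle-count sign.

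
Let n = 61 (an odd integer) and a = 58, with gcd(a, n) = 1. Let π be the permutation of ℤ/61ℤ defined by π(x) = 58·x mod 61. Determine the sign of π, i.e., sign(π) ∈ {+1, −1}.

+1

Start at x=20: 20 → 1 → 58 → 9 → 34 → 20 (one orbit).
The orbit structure of x ↦ 58x mod 61: 13 orbits of sizes [5, 5, 5, 5, 5, 5, 5, 5, 5, 5, 5, 5, 1].
n − c = 61 − 13 = 48; sign = (−1)^48 = +1.
Check: (58/61) = +1 by Zolotarev.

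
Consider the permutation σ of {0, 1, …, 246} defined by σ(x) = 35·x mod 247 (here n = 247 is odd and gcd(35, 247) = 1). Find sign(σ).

+1

Orbit of 120 under x↦35x: [120, 1, 35, 237, 144, 100, 42]… (length divides ord_247(35)).
π_35 has 31 disjoint cycles with lengths [9, 9, 9, 9, 9, 9, 9, 9, 9, 9, 9, 9, 9, 9, 9, 9, 9, 9, 9, 9, 9, 9, 9, 9, 9, 9, 3, 3, 3, 3, 1] on {0,…,246}.
Σ(ℓ_i−1) = 247−31 = 216; sign = (−1)^216 = +1.
Check: (35/247) = +1 by Zolotarev.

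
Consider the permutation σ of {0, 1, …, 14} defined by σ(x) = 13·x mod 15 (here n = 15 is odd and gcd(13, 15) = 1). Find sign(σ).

-1

Trace 1: π^k(1) = [1, 13, 4, 7] for k=0..3.
The orbit structure of x ↦ 13x mod 15: 6 orbits of sizes [4, 4, 4, 1, 1, 1].
15 − 6 = 9 transpositions; sign(π) = (−1)^9 = -1.
Via Zolotarev, sign(π_{13}) = (13|15) = -1.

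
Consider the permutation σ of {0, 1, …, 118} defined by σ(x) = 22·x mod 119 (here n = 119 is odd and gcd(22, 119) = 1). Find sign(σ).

Start at x=113: 113 → 106 → 71 → 15 → 92 → 1 → 22 → … (one orbit).
The orbit structure of x ↦ 22x mod 119: 14 orbits of sizes [16, 16, 16, 16, 16, 16, 16, 1, 1, 1, 1, 1, 1, 1].
119 − 14 = 105 transpositions; sign(π) = (−1)^105 = -1.
Check: (22/119) = -1 by Zolotarev.

-1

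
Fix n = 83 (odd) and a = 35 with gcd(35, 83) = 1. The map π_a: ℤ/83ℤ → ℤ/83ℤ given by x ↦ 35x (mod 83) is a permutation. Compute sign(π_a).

Trace 65: π^k(65) = [65, 34, 28, 67, 21, 71, 78] for k=0..6.
Decompose π into cycles: lengths [82, 1] (2 cycles, including the fixed point 0).
2 cycles on 83: each ℓ→(−1)^(ℓ−1), product (−1)^81 = -1.
Via Zolotarev, sign(π_{35}) = (35|83) = -1.

-1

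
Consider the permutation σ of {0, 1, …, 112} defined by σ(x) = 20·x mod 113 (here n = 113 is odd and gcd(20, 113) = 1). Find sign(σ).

Orbit of 44 under x↦20x: [44, 89, 85, 5, 100, 79, 111]… (length divides ord_113(20)).
The orbit structure of x ↦ 20x mod 113: 2 orbits of sizes [112, 1].
n − c = 113 − 2 = 111; sign = (−1)^111 = -1.
(20|113)_J = -1 (Zolotarev's lemma cross-check).

-1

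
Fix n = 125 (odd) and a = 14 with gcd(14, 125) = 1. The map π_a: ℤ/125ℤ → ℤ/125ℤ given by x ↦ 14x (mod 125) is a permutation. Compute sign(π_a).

+1

Orbit of 1 under x↦14x: [1, 14, 71, 119, 41, 74, 36]… (length divides ord_125(14)).
Decompose π into cycles: lengths [50, 50, 10, 10, 2, 2, 1] (7 cycles, including the fixed point 0).
Σ(ℓ_i−1) = 125−7 = 118; sign = (−1)^118 = +1.
(14|125)_J = +1 (Zolotarev's lemma cross-check).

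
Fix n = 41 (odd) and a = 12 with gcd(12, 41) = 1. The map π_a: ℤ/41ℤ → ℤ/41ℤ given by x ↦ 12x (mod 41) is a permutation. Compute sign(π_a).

-1

Orbit of 26 under x↦12x: [26, 25, 13, 33, 27, 37, 34]… (length divides ord_41(12)).
Cycle type of π: 40 + 1; total 2 cycles.
n − c = 41 − 2 = 39; sign = (−1)^39 = -1.
The Jacobi symbol (12|41) = -1 (Zolotarev) agrees.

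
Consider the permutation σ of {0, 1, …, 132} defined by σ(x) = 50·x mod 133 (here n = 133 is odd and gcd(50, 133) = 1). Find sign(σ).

Orbit of 50 under x↦50x: [50, 106, 113, 64, 8, 1]… (length divides ord_133(50)).
Cycle lengths of π_50 on ℤ/133ℤ: [6, 6, 6, 6, 6, 6, 6, 6, 6, 6, 6, 6, 6, 6, 6, 6, 6, 6, 6, 6, 6, 1, 1, 1, 1, 1, 1, 1]; 28 cycles in total.
Σ(ℓ_i−1) = 133−28 = 105; sign = (−1)^105 = -1.
Check: (50/133) = -1 by Zolotarev.

-1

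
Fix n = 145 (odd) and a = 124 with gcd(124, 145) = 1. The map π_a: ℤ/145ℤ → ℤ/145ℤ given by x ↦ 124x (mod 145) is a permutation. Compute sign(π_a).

-1

Trace 36: π^k(36) = [36, 114, 71, 104, 136, 44, 91] for k=0..6.
The orbit structure of x ↦ 124x mod 145: 8 orbits of sizes [28, 28, 28, 28, 28, 2, 2, 1].
sign(π) = (−1)^{n − #cycles} = (−1)^{145−8} = (−1)^137 = -1.
The Jacobi symbol (124|145) = -1 (Zolotarev) agrees.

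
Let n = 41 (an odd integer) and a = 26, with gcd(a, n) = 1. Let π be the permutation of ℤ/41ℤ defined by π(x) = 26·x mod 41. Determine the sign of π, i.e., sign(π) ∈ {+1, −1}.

Orbit of 6 under x↦26x: [6, 33, 38, 4, 22, 39, 30]… (length divides ord_41(26)).
Cycle lengths of π_26 on ℤ/41ℤ: [40, 1]; 2 cycles in total.
sign(π) = (−1)^{n − #cycles} = (−1)^{41−2} = (−1)^39 = -1.
The Jacobi symbol (26|41) = -1 (Zolotarev) agrees.

-1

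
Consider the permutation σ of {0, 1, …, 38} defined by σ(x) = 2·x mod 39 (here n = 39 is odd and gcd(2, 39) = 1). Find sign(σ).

Orbit of 22 under x↦2x: [22, 5, 10, 20, 1, 2, 4]… (length divides ord_39(2)).
π_2 has 5 disjoint cycles with lengths [12, 12, 12, 2, 1] on {0,…,38}.
n − c = 39 − 5 = 34; sign = (−1)^34 = +1.
(2|39)_J = +1 (Zolotarev's lemma cross-check).

+1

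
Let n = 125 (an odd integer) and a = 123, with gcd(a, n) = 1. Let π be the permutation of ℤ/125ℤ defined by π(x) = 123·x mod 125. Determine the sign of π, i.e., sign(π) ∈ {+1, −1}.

-1

Orbit of 82 under x↦123x: [82, 86, 78, 94, 62, 1, 123]… (length divides ord_125(123)).
Cycle lengths of π_123 on ℤ/125ℤ: [100, 20, 4, 1]; 4 cycles in total.
With 4 cycles on 125 points, sign = (−1)^{125−4} = -1.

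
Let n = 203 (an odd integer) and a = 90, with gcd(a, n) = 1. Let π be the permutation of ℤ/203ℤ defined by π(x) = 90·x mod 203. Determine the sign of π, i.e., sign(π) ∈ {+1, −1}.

+1

Trace 188: π^k(188) = [188, 71, 97, 1, 90, 183, 27] for k=0..6.
Cycle lengths of π_90 on ℤ/203ℤ: [28, 28, 28, 28, 28, 28, 28, 2, 2, 2, 1]; 11 cycles in total.
With 11 cycles on 203 points, sign = (−1)^{203−11} = +1.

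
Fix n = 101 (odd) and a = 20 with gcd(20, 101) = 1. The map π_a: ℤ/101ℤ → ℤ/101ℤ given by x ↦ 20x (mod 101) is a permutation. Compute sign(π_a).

+1

Trace 95: π^k(95) = [95, 82, 24, 76, 5, 100, 81] for k=0..6.
The orbit structure of x ↦ 20x mod 101: 3 orbits of sizes [50, 50, 1].
Σ(ℓ_i−1) = 101−3 = 98; sign = (−1)^98 = +1.
The Jacobi symbol (20|101) = +1 (Zolotarev) agrees.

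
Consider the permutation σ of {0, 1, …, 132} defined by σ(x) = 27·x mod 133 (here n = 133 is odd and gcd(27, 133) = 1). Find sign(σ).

Start at x=1: 1 → 27 → 64 → 132 → 106 → 69 → 1 (one orbit).
The orbit structure of x ↦ 27x mod 133: 25 orbits of sizes [6, 6, 6, 6, 6, 6, 6, 6, 6, 6, 6, 6, 6, 6, 6, 6, 6, 6, 6, 6, 6, 2, 2, 2, 1].
133 − 25 = 108 transpositions; sign(π) = (−1)^108 = +1.
Zolotarev: (27|133) = +1, matching the cycle-count sign.

+1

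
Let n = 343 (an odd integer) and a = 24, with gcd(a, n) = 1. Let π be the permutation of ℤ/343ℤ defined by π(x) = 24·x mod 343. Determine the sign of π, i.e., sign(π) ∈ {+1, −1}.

Start at x=269: 269 → 282 → 251 → 193 → 173 → 36 → 178 → … (one orbit).
π_24 has 4 disjoint cycles with lengths [294, 42, 6, 1] on {0,…,342}.
sign(π) = (−1)^{n − #cycles} = (−1)^{343−4} = (−1)^339 = -1.
The Jacobi symbol (24|343) = -1 (Zolotarev) agrees.

-1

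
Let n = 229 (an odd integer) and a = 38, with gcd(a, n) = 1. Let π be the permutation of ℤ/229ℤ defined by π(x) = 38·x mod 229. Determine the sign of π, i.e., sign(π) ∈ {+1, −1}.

Orbit of 179 under x↦38x: [179, 161, 164, 49, 30, 224, 39]… (length divides ord_229(38)).
Cycle lengths of π_38 on ℤ/229ℤ: [228, 1]; 2 cycles in total.
n − c = 229 − 2 = 227; sign = (−1)^227 = -1.
(38|229)_J = -1 (Zolotarev's lemma cross-check).

-1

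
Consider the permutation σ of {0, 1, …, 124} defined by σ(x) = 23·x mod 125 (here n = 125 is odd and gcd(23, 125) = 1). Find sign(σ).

-1

Orbit of 109 under x↦23x: [109, 7, 36, 78, 44, 12, 26]… (length divides ord_125(23)).
Cycle lengths of π_23 on ℤ/125ℤ: [100, 20, 4, 1]; 4 cycles in total.
Σ(ℓ_i−1) = 125−4 = 121; sign = (−1)^121 = -1.
The Jacobi symbol (23|125) = -1 (Zolotarev) agrees.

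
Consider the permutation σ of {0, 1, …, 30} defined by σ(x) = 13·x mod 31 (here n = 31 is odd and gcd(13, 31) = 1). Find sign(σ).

Orbit of 23 under x↦13x: [23, 20, 12, 1, 13, 14, 27]… (length divides ord_31(13)).
Cycle type of π: 30 + 1; total 2 cycles.
Σ(ℓ_i−1) = 31−2 = 29; sign = (−1)^29 = -1.
Via Zolotarev, sign(π_{13}) = (13|31) = -1.

-1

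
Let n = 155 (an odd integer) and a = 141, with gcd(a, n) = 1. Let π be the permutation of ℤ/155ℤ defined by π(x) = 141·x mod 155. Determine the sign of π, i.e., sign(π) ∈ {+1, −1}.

Orbit of 36 under x↦141x: [36, 116, 81, 106, 66, 6, 71]… (length divides ord_155(141)).
π_141 has 10 disjoint cycles with lengths [30, 30, 30, 30, 30, 1, 1, 1, 1, 1] on {0,…,154}.
155 − 10 = 145 transpositions; sign(π) = (−1)^145 = -1.
Check: (141/155) = -1 by Zolotarev.

-1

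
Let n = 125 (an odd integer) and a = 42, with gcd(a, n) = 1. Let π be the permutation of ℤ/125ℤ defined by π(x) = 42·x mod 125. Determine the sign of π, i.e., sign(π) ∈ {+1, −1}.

Orbit of 123 under x↦42x: [123, 41, 97, 74, 108, 36, 12]… (length divides ord_125(42)).
Cycle type of π: 100 + 20 + 4 + 1; total 4 cycles.
With 4 cycles on 125 points, sign = (−1)^{125−4} = -1.

-1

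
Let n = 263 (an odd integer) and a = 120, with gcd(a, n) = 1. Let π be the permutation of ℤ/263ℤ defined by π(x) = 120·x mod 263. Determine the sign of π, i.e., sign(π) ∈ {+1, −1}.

-1

Start at x=131: 131 → 203 → 164 → 218 → 123 → 32 → 158 → … (one orbit).
Decompose π into cycles: lengths [262, 1] (2 cycles, including the fixed point 0).
n − c = 263 − 2 = 261; sign = (−1)^261 = -1.
Via Zolotarev, sign(π_{120}) = (120|263) = -1.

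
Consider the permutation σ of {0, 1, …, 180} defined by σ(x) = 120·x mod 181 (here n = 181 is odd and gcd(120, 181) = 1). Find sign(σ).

Start at x=155: 155 → 138 → 89 → 1 → 120 → 101 → 174 → … (one orbit).
π_120 has 6 disjoint cycles with lengths [36, 36, 36, 36, 36, 1] on {0,…,180}.
With 6 cycles on 181 points, sign = (−1)^{181−6} = -1.
Zolotarev: (120|181) = -1, matching the cycle-count sign.

-1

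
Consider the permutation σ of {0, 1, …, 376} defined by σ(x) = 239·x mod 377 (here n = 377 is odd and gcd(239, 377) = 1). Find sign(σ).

-1

Trace 181: π^k(181) = [181, 281, 53, 226, 103, 112, 1] for k=0..6.
20 cycles of lengths [28, 28, 28, 28, 28, 28, 28, 28, 28, 28, 28, 28, 7, 7, 7, 7, 4, 4, 4, 1].
n − c = 377 − 20 = 357; sign = (−1)^357 = -1.
(239|377)_J = -1 (Zolotarev's lemma cross-check).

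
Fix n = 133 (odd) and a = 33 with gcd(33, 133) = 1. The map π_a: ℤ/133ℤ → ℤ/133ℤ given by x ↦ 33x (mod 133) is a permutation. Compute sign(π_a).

+1

Trace 93: π^k(93) = [93, 10, 64, 117, 4, 132, 100] for k=0..6.
9 cycles of lengths [18, 18, 18, 18, 18, 18, 18, 6, 1].
Σ(ℓ_i−1) = 133−9 = 124; sign = (−1)^124 = +1.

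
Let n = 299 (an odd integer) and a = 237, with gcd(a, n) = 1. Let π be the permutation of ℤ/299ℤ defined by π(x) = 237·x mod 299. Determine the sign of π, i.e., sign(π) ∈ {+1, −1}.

-1

Start at x=74: 74 → 196 → 107 → 243 → 183 → 16 → 204 → … (one orbit).
Cycle lengths of π_237 on ℤ/299ℤ: [66, 66, 66, 66, 22, 3, 3, 3, 3, 1]; 10 cycles in total.
With 10 cycles on 299 points, sign = (−1)^{299−10} = -1.
Zolotarev: (237|299) = -1, matching the cycle-count sign.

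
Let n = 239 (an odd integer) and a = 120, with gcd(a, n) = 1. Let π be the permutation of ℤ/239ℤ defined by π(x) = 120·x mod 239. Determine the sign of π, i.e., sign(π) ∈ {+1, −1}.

Orbit of 11 under x↦120x: [11, 125, 182, 91, 165, 202, 101]… (length divides ord_239(120)).
3 cycles of lengths [119, 119, 1].
3 cycles on 239: each ℓ→(−1)^(ℓ−1), product (−1)^236 = +1.
The Jacobi symbol (120|239) = +1 (Zolotarev) agrees.

+1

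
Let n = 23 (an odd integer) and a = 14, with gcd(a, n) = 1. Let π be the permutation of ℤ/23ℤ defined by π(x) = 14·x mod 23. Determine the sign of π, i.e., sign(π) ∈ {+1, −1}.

-1

Trace 14: π^k(14) = [14, 12, 7, 6, 15, 3, 19] for k=0..6.
The orbit structure of x ↦ 14x mod 23: 2 orbits of sizes [22, 1].
23 − 2 = 21 transpositions; sign(π) = (−1)^21 = -1.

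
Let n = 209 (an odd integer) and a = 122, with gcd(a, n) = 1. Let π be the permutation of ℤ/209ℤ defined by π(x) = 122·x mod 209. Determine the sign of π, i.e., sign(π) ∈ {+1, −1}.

-1

Trace 45: π^k(45) = [45, 56, 144, 12, 1, 122] for k=0..5.
44 cycles of lengths [6, 6, 6, 6, 6, 6, 6, 6, 6, 6, 6, 6, 6, 6, 6, 6, 6, 6, 6, 6, 6, 6, 6, 6, 6, 6, 6, 6, 6, 6, 6, 6, 6, 1, 1, 1, 1, 1, 1, 1, 1, 1, 1, 1].
44 cycles on 209: each ℓ→(−1)^(ℓ−1), product (−1)^165 = -1.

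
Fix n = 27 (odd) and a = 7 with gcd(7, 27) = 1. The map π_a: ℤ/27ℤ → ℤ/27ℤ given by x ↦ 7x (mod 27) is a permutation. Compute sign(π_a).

Orbit of 4 under x↦7x: [4, 1, 7, 22, 19, 25, 13]… (length divides ord_27(7)).
7 cycles of lengths [9, 9, 3, 3, 1, 1, 1].
n − c = 27 − 7 = 20; sign = (−1)^20 = +1.

+1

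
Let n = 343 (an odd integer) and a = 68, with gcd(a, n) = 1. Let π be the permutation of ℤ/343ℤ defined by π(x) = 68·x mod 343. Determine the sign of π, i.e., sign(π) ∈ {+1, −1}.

-1

Trace 325: π^k(325) = [325, 148, 117, 67, 97, 79, 227] for k=0..6.
16 cycles of lengths [42, 42, 42, 42, 42, 42, 42, 6, 6, 6, 6, 6, 6, 6, 6, 1].
n − c = 343 − 16 = 327; sign = (−1)^327 = -1.
Check: (68/343) = -1 by Zolotarev.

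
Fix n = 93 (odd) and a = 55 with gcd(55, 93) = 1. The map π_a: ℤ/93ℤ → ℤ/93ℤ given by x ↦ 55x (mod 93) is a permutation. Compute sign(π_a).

-1

Start at x=70: 70 → 37 → 82 → 46 → 19 → 22 → 1 → … (one orbit).
π_55 has 6 disjoint cycles with lengths [30, 30, 30, 1, 1, 1] on {0,…,92}.
n − c = 93 − 6 = 87; sign = (−1)^87 = -1.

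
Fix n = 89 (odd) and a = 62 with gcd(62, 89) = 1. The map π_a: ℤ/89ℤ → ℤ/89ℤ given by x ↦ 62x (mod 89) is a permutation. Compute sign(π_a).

Start at x=80: 80 → 65 → 25 → 37 → 69 → 6 → 16 → … (one orbit).
The orbit structure of x ↦ 62x mod 89: 2 orbits of sizes [88, 1].
With 2 cycles on 89 points, sign = (−1)^{89−2} = -1.

-1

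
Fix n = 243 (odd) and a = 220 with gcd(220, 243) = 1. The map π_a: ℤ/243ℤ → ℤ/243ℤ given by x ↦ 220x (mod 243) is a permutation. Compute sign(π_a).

Trace 166: π^k(166) = [166, 70, 91, 94, 25, 154, 103] for k=0..6.
Decompose π into cycles: lengths [81, 81, 27, 27, 9, 9, 3, 3, 1, 1, 1] (11 cycles, including the fixed point 0).
Σ(ℓ_i−1) = 243−11 = 232; sign = (−1)^232 = +1.
(220|243)_J = +1 (Zolotarev's lemma cross-check).

+1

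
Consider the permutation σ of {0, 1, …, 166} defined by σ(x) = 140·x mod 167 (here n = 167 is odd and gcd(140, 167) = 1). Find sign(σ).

-1

Orbit of 100 under x↦140x: [100, 139, 88, 129, 24, 20, 128]… (length divides ord_167(140)).
Cycle type of π: 166 + 1; total 2 cycles.
2 cycles on 167: each ℓ→(−1)^(ℓ−1), product (−1)^165 = -1.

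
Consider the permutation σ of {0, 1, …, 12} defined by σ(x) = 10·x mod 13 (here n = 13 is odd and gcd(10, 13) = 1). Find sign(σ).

+1

Orbit of 9 under x↦10x: [9, 12, 3, 4, 1, 10]… (length divides ord_13(10)).
Decompose π into cycles: lengths [6, 6, 1] (3 cycles, including the fixed point 0).
13 − 3 = 10 transpositions; sign(π) = (−1)^10 = +1.
Via Zolotarev, sign(π_{10}) = (10|13) = +1.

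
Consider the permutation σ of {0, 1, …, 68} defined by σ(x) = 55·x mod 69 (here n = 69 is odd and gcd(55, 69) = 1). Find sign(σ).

Start at x=25: 25 → 64 → 1 → 55 → 58 → 16 → 52 → … (one orbit).
Cycle type of π: 11×6 + 1×3; total 9 cycles.
Σ(ℓ_i−1) = 69−9 = 60; sign = (−1)^60 = +1.
Check: (55/69) = +1 by Zolotarev.

+1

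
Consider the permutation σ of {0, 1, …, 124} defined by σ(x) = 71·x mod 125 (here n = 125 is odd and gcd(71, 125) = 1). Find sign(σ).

Start at x=116: 116 → 111 → 6 → 51 → 121 → 91 → 86 → … (one orbit).
The orbit structure of x ↦ 71x mod 125: 13 orbits of sizes [25, 25, 25, 25, 5, 5, 5, 5, 1, 1, 1, 1, 1].
sign(π) = (−1)^{n − #cycles} = (−1)^{125−13} = (−1)^112 = +1.

+1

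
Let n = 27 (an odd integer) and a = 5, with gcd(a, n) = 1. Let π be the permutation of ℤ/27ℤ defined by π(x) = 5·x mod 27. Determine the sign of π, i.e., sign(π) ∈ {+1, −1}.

Orbit of 13 under x↦5x: [13, 11, 1, 5, 25, 17, 4]… (length divides ord_27(5)).
The orbit structure of x ↦ 5x mod 27: 4 orbits of sizes [18, 6, 2, 1].
Σ(ℓ_i−1) = 27−4 = 23; sign = (−1)^23 = -1.
Via Zolotarev, sign(π_{5}) = (5|27) = -1.

-1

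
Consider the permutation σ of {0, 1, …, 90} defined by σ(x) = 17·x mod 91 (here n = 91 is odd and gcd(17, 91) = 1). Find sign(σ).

-1

Start at x=17: 17 → 16 → 90 → 74 → 75 → 1 → 17 (one orbit).
16 cycles of lengths [6, 6, 6, 6, 6, 6, 6, 6, 6, 6, 6, 6, 6, 6, 6, 1].
16 cycles on 91: each ℓ→(−1)^(ℓ−1), product (−1)^75 = -1.
The Jacobi symbol (17|91) = -1 (Zolotarev) agrees.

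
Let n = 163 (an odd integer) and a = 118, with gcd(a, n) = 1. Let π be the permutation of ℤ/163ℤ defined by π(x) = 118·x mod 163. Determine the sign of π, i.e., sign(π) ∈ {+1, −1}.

Start at x=160: 160 → 135 → 119 → 24 → 61 → 26 → 134 → … (one orbit).
Cycle type of π: 81×2 + 1; total 3 cycles.
sign(π) = (−1)^{n − #cycles} = (−1)^{163−3} = (−1)^160 = +1.
(118|163)_J = +1 (Zolotarev's lemma cross-check).

+1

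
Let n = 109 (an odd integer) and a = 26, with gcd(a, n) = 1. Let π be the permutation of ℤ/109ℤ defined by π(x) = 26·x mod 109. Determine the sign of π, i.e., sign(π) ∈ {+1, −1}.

+1

Orbit of 63 under x↦26x: [63, 3, 78, 66, 81, 35, 38]… (length divides ord_109(26)).
5 cycles of lengths [27, 27, 27, 27, 1].
Σ(ℓ_i−1) = 109−5 = 104; sign = (−1)^104 = +1.
Check: (26/109) = +1 by Zolotarev.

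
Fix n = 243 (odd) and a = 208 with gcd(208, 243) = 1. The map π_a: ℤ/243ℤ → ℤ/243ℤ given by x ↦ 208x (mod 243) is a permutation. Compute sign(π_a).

+1

Orbit of 91 under x↦208x: [91, 217, 181, 226, 109, 73, 118]… (length divides ord_243(208)).
27 cycles of lengths [27, 27, 27, 27, 27, 27, 9, 9, 9, 9, 9, 9, 3, 3, 3, 3, 3, 3, 1, 1, 1, 1, 1, 1, 1, 1, 1].
With 27 cycles on 243 points, sign = (−1)^{243−27} = +1.
Check: (208/243) = +1 by Zolotarev.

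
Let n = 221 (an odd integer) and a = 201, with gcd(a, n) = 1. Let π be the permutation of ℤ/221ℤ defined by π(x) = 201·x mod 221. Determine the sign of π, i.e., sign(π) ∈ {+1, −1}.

Trace 122: π^k(122) = [122, 212, 180, 157, 175, 36, 164] for k=0..6.
π_201 has 7 disjoint cycles with lengths [48, 48, 48, 48, 16, 12, 1] on {0,…,220}.
With 7 cycles on 221 points, sign = (−1)^{221−7} = +1.
Zolotarev: (201|221) = +1, matching the cycle-count sign.

+1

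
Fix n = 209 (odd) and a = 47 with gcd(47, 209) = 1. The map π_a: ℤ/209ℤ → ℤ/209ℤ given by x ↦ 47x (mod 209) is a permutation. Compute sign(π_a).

+1

Start at x=45: 45 → 25 → 130 → 49 → 4 → 188 → 58 → … (one orbit).
Cycle type of π: 45×4 + 9×2 + 5×2 + 1; total 9 cycles.
9 cycles on 209: each ℓ→(−1)^(ℓ−1), product (−1)^200 = +1.
Via Zolotarev, sign(π_{47}) = (47|209) = +1.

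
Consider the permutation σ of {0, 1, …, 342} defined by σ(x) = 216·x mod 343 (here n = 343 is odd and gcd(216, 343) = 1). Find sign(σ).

-1

Trace 188: π^k(188) = [188, 134, 132, 43, 27, 1, 216] for k=0..6.
10 cycles of lengths [98, 98, 98, 14, 14, 14, 2, 2, 2, 1].
sign(π) = (−1)^{n − #cycles} = (−1)^{343−10} = (−1)^333 = -1.
Zolotarev: (216|343) = -1, matching the cycle-count sign.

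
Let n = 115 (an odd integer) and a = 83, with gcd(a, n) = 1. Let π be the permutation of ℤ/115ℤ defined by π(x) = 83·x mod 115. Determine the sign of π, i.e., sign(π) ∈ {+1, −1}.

Orbit of 57 under x↦83x: [57, 16, 63, 54, 112, 96, 33]… (length divides ord_115(83)).
Cycle type of π: 44×2 + 22 + 4 + 1; total 5 cycles.
With 5 cycles on 115 points, sign = (−1)^{115−5} = +1.

+1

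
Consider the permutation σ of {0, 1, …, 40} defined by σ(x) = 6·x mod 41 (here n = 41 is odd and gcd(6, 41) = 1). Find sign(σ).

Start at x=21: 21 → 3 → 18 → 26 → 33 → 34 → 40 → … (one orbit).
Cycle lengths of π_6 on ℤ/41ℤ: [40, 1]; 2 cycles in total.
Σ(ℓ_i−1) = 41−2 = 39; sign = (−1)^39 = -1.

-1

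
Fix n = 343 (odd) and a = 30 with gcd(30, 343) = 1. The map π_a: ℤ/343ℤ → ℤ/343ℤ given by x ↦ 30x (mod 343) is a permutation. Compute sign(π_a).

+1

Start at x=324: 324 → 116 → 50 → 128 → 67 → 295 → 275 → … (one orbit).
Decompose π into cycles: lengths [21, 21, 21, 21, 21, 21, 21, 21, 21, 21, 21, 21, 21, 21, 3, 3, 3, 3, 3, 3, 3, 3, 3, 3, 3, 3, 3, 3, 3, 3, 1] (31 cycles, including the fixed point 0).
31 cycles on 343: each ℓ→(−1)^(ℓ−1), product (−1)^312 = +1.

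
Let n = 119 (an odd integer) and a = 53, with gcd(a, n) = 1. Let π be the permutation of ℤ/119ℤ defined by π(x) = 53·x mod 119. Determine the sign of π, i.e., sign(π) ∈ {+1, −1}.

+1

Trace 15: π^k(15) = [15, 81, 9, 1, 53, 72, 8] for k=0..6.
π_53 has 9 disjoint cycles with lengths [24, 24, 24, 24, 8, 8, 3, 3, 1] on {0,…,118}.
With 9 cycles on 119 points, sign = (−1)^{119−9} = +1.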